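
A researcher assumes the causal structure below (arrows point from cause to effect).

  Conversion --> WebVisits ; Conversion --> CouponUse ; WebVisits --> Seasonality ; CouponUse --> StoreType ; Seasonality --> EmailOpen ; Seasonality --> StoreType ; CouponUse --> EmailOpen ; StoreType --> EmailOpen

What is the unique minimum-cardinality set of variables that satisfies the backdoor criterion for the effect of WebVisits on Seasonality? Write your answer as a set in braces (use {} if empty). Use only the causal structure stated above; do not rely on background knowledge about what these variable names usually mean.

{}

Variables eligible for adjustment (non-descendants of WebVisits, excluding WebVisits and Seasonality): {Conversion, CouponUse}.
Backdoor paths from WebVisits to Seasonality:
  P1: WebVisits <- Conversion -> CouponUse -> StoreType <- Seasonality
  P2: WebVisits <- Conversion -> CouponUse -> StoreType -> EmailOpen <- Seasonality
  P3: WebVisits <- Conversion -> CouponUse -> EmailOpen <- Seasonality
  P4: WebVisits <- Conversion -> CouponUse -> EmailOpen <- StoreType <- Seasonality
Each backdoor path contains an unconditioned collider, so every path is already blocked with the empty conditioning set:
  P1: blocked at collider StoreType (neither it nor any descendant is in the conditioning set).
  P2: blocked at collider EmailOpen (neither it nor any descendant is in the conditioning set).
  P3: blocked at collider EmailOpen (neither it nor any descendant is in the conditioning set).
  P4: blocked at collider EmailOpen (neither it nor any descendant is in the conditioning set).
The empty set is therefore the unique smallest valid set.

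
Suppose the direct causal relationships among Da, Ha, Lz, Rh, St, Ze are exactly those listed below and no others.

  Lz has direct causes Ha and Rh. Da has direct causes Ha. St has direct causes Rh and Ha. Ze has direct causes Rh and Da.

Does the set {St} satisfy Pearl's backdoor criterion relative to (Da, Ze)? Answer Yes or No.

Backdoor paths from Da to Ze (paths whose first edge points into Da):
  P1: Da <- Ha -> St <- Rh -> Ze
  P2: Da <- Ha -> Lz <- Rh -> Ze
Condition 1 (no descendant of Da in the set): holds — descendants of Da are {Ze}; none are in {St}.
Condition 2 (every backdoor path blocked by {St}):
  P1: open — collider(s) St are conditioned on (or have a conditioned descendant) and no non-collider on the path is in the set.
  P2: blocked at collider Lz (neither it nor any descendant is in the conditioning set).
{St} does not satisfy the backdoor criterion.

No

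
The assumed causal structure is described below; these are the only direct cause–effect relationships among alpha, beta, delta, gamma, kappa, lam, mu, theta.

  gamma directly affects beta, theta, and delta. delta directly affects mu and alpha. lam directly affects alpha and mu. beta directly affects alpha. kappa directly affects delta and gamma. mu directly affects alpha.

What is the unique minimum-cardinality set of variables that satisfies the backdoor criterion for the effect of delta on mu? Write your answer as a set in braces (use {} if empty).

Variables eligible for adjustment (non-descendants of delta, excluding delta and mu): {beta, gamma, kappa, lam, theta}.
Backdoor paths from delta to mu:
  P1: delta <- kappa -> gamma -> beta -> alpha <- lam -> mu
  P2: delta <- kappa -> gamma -> beta -> alpha <- mu
  P3: delta <- gamma -> beta -> alpha <- lam -> mu
  P4: delta <- gamma -> beta -> alpha <- mu
Each backdoor path contains an unconditioned collider, so every path is already blocked with the empty conditioning set:
  P1: blocked at collider alpha (neither it nor any descendant is in the conditioning set).
  P2: blocked at collider alpha (neither it nor any descendant is in the conditioning set).
  P3: blocked at collider alpha (neither it nor any descendant is in the conditioning set).
  P4: blocked at collider alpha (neither it nor any descendant is in the conditioning set).
The empty set is therefore the unique smallest valid set.

{}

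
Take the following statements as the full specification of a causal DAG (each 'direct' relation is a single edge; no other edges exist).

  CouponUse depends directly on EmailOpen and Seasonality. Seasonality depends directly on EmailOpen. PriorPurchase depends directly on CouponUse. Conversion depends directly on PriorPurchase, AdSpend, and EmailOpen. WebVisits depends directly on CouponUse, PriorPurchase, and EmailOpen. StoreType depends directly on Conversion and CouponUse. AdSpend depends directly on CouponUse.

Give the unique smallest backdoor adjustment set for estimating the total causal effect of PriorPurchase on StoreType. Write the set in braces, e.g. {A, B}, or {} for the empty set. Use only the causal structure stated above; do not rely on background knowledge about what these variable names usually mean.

{CouponUse}

Variables eligible for adjustment (non-descendants of PriorPurchase, excluding PriorPurchase and StoreType): {AdSpend, CouponUse, EmailOpen, Seasonality}.
Backdoor paths from PriorPurchase to StoreType:
  P1: PriorPurchase <- CouponUse <- EmailOpen -> Conversion -> StoreType
  P2: PriorPurchase <- CouponUse <- Seasonality <- EmailOpen -> Conversion -> StoreType
  P3: PriorPurchase <- CouponUse -> AdSpend -> Conversion -> StoreType
  P4: PriorPurchase <- CouponUse -> StoreType
  P5: PriorPurchase <- CouponUse -> WebVisits <- EmailOpen -> Conversion -> StoreType
The empty set is not sufficient: P1 (PriorPurchase <- CouponUse <- EmailOpen -> Conversion -> StoreType) has no collider blocking it and no conditioned non-collider, so it is open.
Try {CouponUse}:
  P1: blocked at chain node CouponUse ∈ conditioning set.
  P2: blocked at chain node CouponUse ∈ conditioning set.
  P3: blocked at fork node CouponUse ∈ conditioning set.
  P4: blocked at fork node CouponUse ∈ conditioning set.
  P5: blocked at fork node CouponUse ∈ conditioning set.
{CouponUse} contains no descendant of PriorPurchase and blocks every backdoor path.
No other singleton works — e.g. {EmailOpen} leaves P3 open — so {CouponUse} is the unique smallest valid adjustment set.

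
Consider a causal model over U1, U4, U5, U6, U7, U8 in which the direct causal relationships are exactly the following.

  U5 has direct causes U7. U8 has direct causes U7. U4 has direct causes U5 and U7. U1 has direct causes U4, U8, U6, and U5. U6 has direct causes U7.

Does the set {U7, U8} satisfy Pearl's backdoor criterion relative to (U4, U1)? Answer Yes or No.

No

Backdoor paths from U4 to U1 (paths whose first edge points into U4):
  P1: U4 <- U7 -> U5 -> U1
  P2: U4 <- U7 -> U6 -> U1
  P3: U4 <- U7 -> U8 -> U1
  P4: U4 <- U5 <- U7 -> U6 -> U1
  P5: U4 <- U5 <- U7 -> U8 -> U1
  P6: U4 <- U5 -> U1
Condition 1 (no descendant of U4 in the set): holds — descendants of U4 are {U1}; none are in {U7, U8}.
Condition 2 (every backdoor path blocked by {U7, U8}):
  P1: blocked at fork node U7 ∈ conditioning set.
  P2: blocked at fork node U7 ∈ conditioning set.
  P3: blocked at fork node U7 ∈ conditioning set.
  P4: blocked at fork node U7 ∈ conditioning set.
  P5: blocked at fork node U7 ∈ conditioning set.
  P6: open — no interior node is in the conditioning set.
{U7, U8} does not satisfy the backdoor criterion.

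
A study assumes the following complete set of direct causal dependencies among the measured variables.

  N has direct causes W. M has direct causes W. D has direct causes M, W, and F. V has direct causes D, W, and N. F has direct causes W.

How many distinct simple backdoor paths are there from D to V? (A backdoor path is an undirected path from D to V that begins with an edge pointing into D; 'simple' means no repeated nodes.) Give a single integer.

A backdoor path from D to V is any simple undirected path whose first edge points into D (i.e. leaves D via a parent).
Parents of D: {F, M, W}.
Enumerating:
  P1: D <- W -> N -> V
  P2: D <- W -> V
  P3: D <- F <- W -> N -> V
  P4: D <- F <- W -> V
  P5: D <- M <- W -> N -> V
  P6: D <- M <- W -> V
That exhausts the simple backdoor paths. Count: 6.

6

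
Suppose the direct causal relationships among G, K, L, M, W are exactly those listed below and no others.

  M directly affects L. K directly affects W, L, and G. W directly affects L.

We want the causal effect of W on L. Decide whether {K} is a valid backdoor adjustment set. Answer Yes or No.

Backdoor paths from W to L (paths whose first edge points into W):
  P1: W <- K -> L
Condition 1 (no descendant of W in the set): holds — descendants of W are {L}; none are in {K}.
Condition 2 (every backdoor path blocked by {K}):
  P1: blocked at fork node K ∈ conditioning set.
{K} satisfies the backdoor criterion.

Yes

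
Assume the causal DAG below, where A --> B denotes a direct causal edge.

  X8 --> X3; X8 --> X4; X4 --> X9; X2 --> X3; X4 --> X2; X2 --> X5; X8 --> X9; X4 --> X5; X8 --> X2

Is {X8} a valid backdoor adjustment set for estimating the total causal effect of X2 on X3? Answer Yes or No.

Backdoor paths from X2 to X3 (paths whose first edge points into X2):
  P1: X2 <- X8 -> X3
  P2: X2 <- X4 <- X8 -> X3
  P3: X2 <- X4 -> X9 <- X8 -> X3
Condition 1 (no descendant of X2 in the set): holds — descendants of X2 are {X3, X5}; none are in {X8}.
Condition 2 (every backdoor path blocked by {X8}):
  P1: blocked at fork node X8 ∈ conditioning set.
  P2: blocked at fork node X8 ∈ conditioning set.
  P3: blocked at collider X9 (neither it nor any descendant is in the conditioning set).
{X8} satisfies the backdoor criterion.

Yes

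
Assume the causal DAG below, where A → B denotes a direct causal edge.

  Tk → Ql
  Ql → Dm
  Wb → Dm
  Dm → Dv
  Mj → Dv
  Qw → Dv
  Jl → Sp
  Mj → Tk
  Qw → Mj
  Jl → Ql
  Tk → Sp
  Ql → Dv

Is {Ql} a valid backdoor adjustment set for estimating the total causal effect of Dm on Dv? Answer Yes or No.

Backdoor paths from Dm to Dv (paths whose first edge points into Dm):
  P1: Dm <- Ql <- Jl -> Sp <- Tk <- Mj <- Qw -> Dv
  P2: Dm <- Ql <- Jl -> Sp <- Tk <- Mj -> Dv
  P3: Dm <- Ql <- Tk <- Mj <- Qw -> Dv
  P4: Dm <- Ql <- Tk <- Mj -> Dv
  P5: Dm <- Ql -> Dv
Condition 1 (no descendant of Dm in the set): holds — descendants of Dm are {Dv}; none are in {Ql}.
Condition 2 (every backdoor path blocked by {Ql}):
  P1: blocked at chain node Ql ∈ conditioning set.
  P2: blocked at chain node Ql ∈ conditioning set.
  P3: blocked at chain node Ql ∈ conditioning set.
  P4: blocked at chain node Ql ∈ conditioning set.
  P5: blocked at fork node Ql ∈ conditioning set.
{Ql} satisfies the backdoor criterion.

Yes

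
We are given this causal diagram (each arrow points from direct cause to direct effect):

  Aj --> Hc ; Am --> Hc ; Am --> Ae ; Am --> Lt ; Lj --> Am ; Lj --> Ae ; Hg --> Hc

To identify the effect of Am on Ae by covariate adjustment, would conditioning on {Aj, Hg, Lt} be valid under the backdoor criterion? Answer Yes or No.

No

Backdoor paths from Am to Ae (paths whose first edge points into Am):
  P1: Am <- Lj -> Ae
Condition 1 (no descendant of Am in the set): FAILS — Lt is a descendant of Am.
Condition 2 (every backdoor path blocked by {Aj, Hg, Lt}):
  P1: open — no interior node is in the conditioning set.
{Aj, Hg, Lt} does not satisfy the backdoor criterion.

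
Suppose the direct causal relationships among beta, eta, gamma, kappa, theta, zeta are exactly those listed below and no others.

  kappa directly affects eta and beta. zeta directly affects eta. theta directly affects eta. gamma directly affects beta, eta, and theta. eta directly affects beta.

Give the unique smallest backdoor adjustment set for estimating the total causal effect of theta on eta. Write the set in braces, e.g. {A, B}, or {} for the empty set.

{gamma}

Variables eligible for adjustment (non-descendants of theta, excluding theta and eta): {gamma, kappa, zeta}.
Backdoor paths from theta to eta:
  P1: theta <- gamma -> eta
  P2: theta <- gamma -> beta <- kappa -> eta
  P3: theta <- gamma -> beta <- eta
The empty set is not sufficient: P1 (theta <- gamma -> eta) has no collider blocking it and no conditioned non-collider, so it is open.
Try {gamma}:
  P1: blocked at fork node gamma ∈ conditioning set.
  P2: blocked at fork node gamma ∈ conditioning set.
  P3: blocked at fork node gamma ∈ conditioning set.
{gamma} contains no descendant of theta and blocks every backdoor path.
No other singleton works — e.g. {kappa} leaves P1 open — so {gamma} is the unique smallest valid adjustment set.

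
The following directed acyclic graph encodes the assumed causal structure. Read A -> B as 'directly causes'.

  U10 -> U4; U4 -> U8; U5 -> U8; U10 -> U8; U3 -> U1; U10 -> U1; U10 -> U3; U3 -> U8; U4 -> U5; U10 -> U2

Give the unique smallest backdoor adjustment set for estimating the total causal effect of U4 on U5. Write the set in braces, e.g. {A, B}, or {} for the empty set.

Variables eligible for adjustment (non-descendants of U4, excluding U4 and U5): {U1, U10, U2, U3}.
Backdoor paths from U4 to U5:
  P1: U4 <- U10 -> U3 -> U8 <- U5
  P2: U4 <- U10 -> U8 <- U5
  P3: U4 <- U10 -> U1 <- U3 -> U8 <- U5
Each backdoor path contains an unconditioned collider, so every path is already blocked with the empty conditioning set:
  P1: blocked at collider U8 (neither it nor any descendant is in the conditioning set).
  P2: blocked at collider U8 (neither it nor any descendant is in the conditioning set).
  P3: blocked at collider U1 (neither it nor any descendant is in the conditioning set).
The empty set is therefore the unique smallest valid set.

{}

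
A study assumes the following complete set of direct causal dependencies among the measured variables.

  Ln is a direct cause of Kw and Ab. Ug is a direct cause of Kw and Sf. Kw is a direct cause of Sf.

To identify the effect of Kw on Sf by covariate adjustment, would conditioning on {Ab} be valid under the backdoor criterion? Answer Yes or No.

Backdoor paths from Kw to Sf (paths whose first edge points into Kw):
  P1: Kw <- Ug -> Sf
Condition 1 (no descendant of Kw in the set): holds — descendants of Kw are {Sf}; none are in {Ab}.
Condition 2 (every backdoor path blocked by {Ab}):
  P1: open — no interior node is in the conditioning set.
{Ab} does not satisfy the backdoor criterion.

No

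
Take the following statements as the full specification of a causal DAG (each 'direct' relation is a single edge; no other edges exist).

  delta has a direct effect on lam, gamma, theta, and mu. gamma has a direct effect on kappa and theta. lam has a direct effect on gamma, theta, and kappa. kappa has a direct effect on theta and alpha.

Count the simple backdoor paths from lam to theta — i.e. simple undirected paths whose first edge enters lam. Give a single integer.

A backdoor path from lam to theta is any simple undirected path whose first edge points into lam (i.e. leaves lam via a parent).
Parents of lam: {delta}.
Enumerating:
  P1: lam <- delta -> gamma -> kappa -> theta
  P2: lam <- delta -> gamma -> theta
  P3: lam <- delta -> theta
That exhausts the simple backdoor paths. Count: 3.

3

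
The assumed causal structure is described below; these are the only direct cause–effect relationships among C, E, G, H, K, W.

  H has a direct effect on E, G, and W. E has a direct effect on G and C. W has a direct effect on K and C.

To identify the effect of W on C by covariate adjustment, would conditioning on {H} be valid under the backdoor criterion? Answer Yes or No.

Backdoor paths from W to C (paths whose first edge points into W):
  P1: W <- H -> E -> C
  P2: W <- H -> G <- E -> C
Condition 1 (no descendant of W in the set): holds — descendants of W are {C, K}; none are in {H}.
Condition 2 (every backdoor path blocked by {H}):
  P1: blocked at fork node H ∈ conditioning set.
  P2: blocked at fork node H ∈ conditioning set.
{H} satisfies the backdoor criterion.

Yes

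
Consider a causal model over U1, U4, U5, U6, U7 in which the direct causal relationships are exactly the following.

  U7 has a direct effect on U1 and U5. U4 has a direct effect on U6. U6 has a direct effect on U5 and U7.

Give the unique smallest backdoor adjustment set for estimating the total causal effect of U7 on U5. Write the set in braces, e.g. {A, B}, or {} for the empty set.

Variables eligible for adjustment (non-descendants of U7, excluding U7 and U5): {U4, U6}.
Backdoor paths from U7 to U5:
  P1: U7 <- U6 -> U5
The empty set is not sufficient: P1 (U7 <- U6 -> U5) has no collider blocking it and no conditioned non-collider, so it is open.
Try {U6}:
  P1: blocked at fork node U6 ∈ conditioning set.
{U6} contains no descendant of U7 and blocks every backdoor path.
No other singleton works — e.g. {U4} leaves P1 open — so {U6} is the unique smallest valid adjustment set.

{U6}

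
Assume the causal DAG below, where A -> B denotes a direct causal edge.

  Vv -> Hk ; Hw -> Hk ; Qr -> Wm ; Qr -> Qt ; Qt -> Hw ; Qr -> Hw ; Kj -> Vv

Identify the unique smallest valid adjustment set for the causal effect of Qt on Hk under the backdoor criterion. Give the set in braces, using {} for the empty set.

{Qr}

Variables eligible for adjustment (non-descendants of Qt, excluding Qt and Hk): {Kj, Qr, Vv, Wm}.
Backdoor paths from Qt to Hk:
  P1: Qt <- Qr -> Hw -> Hk
The empty set is not sufficient: P1 (Qt <- Qr -> Hw -> Hk) has no collider blocking it and no conditioned non-collider, so it is open.
Try {Qr}:
  P1: blocked at fork node Qr ∈ conditioning set.
{Qr} contains no descendant of Qt and blocks every backdoor path.
No other singleton works — e.g. {Kj} leaves P1 open — so {Qr} is the unique smallest valid adjustment set.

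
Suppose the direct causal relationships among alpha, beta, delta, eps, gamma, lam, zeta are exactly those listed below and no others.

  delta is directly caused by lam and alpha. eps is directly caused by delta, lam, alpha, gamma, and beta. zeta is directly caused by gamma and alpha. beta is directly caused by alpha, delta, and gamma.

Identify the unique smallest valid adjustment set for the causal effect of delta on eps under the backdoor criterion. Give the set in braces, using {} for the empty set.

Variables eligible for adjustment (non-descendants of delta, excluding delta and eps): {alpha, gamma, lam, zeta}.
Backdoor paths from delta to eps:
  P1: delta <- alpha -> zeta <- gamma -> beta -> eps
  P2: delta <- alpha -> zeta <- gamma -> eps
  P3: delta <- alpha -> beta <- gamma -> eps
  P4: delta <- alpha -> beta -> eps
  P5: delta <- alpha -> eps
  P6: delta <- lam -> eps
The empty set is not sufficient: P4 (delta <- alpha -> beta -> eps) has no collider blocking it and no conditioned non-collider, so it is open.
Try {alpha, lam}:
  P1: blocked at fork node alpha ∈ conditioning set.
  P2: blocked at fork node alpha ∈ conditioning set.
  P3: blocked at fork node alpha ∈ conditioning set.
  P4: blocked at fork node alpha ∈ conditioning set.
  P5: blocked at fork node alpha ∈ conditioning set.
  P6: blocked at fork node lam ∈ conditioning set.
{alpha, lam} contains no descendant of delta and blocks every backdoor path.
Every element of {alpha, lam} is needed (dropping alpha leaves P4 open; dropping lam leaves P6 open), so no proper subset is valid.
Among all size-2 subsets of the eligible variables, only {alpha, lam} blocks every backdoor path, so it is the unique smallest valid adjustment set.

{alpha, lam}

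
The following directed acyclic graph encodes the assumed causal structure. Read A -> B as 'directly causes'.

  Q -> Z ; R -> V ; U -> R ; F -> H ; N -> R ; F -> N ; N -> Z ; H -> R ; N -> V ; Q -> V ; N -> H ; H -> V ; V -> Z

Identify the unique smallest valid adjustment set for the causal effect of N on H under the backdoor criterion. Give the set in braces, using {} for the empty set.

Variables eligible for adjustment (non-descendants of N, excluding N and H): {F, Q, U}.
Backdoor paths from N to H:
  P1: N <- F -> H
The empty set is not sufficient: P1 (N <- F -> H) has no collider blocking it and no conditioned non-collider, so it is open.
Try {F}:
  P1: blocked at fork node F ∈ conditioning set.
{F} contains no descendant of N and blocks every backdoor path.
No other singleton works — e.g. {U} leaves P1 open — so {F} is the unique smallest valid adjustment set.

{F}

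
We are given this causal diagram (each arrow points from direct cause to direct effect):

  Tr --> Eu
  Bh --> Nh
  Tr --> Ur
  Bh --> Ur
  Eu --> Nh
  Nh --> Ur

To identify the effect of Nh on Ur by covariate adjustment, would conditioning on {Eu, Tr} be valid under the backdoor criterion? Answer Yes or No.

No

Backdoor paths from Nh to Ur (paths whose first edge points into Nh):
  P1: Nh <- Eu <- Tr -> Ur
  P2: Nh <- Bh -> Ur
Condition 1 (no descendant of Nh in the set): holds — descendants of Nh are {Ur}; none are in {Eu, Tr}.
Condition 2 (every backdoor path blocked by {Eu, Tr}):
  P1: blocked at chain node Eu ∈ conditioning set.
  P2: open — no interior node is in the conditioning set.
{Eu, Tr} does not satisfy the backdoor criterion.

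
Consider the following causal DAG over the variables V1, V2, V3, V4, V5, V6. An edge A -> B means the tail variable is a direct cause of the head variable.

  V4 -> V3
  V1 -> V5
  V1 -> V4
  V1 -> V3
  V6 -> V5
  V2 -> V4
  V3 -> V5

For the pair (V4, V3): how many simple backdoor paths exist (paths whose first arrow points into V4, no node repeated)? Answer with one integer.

A backdoor path from V4 to V3 is any simple undirected path whose first edge points into V4 (i.e. leaves V4 via a parent).
Parents of V4: {V1, V2}.
Enumerating:
  P1: V4 <- V1 -> V3
  P2: V4 <- V1 -> V5 <- V3
That exhausts the simple backdoor paths. Count: 2.

2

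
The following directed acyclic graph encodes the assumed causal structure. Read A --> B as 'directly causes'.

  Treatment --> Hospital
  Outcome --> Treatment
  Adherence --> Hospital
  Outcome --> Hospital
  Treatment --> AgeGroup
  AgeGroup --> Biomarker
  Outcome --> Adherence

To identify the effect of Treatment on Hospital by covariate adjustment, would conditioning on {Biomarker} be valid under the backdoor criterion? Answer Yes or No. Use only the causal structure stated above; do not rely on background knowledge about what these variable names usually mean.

No

Backdoor paths from Treatment to Hospital (paths whose first edge points into Treatment):
  P1: Treatment <- Outcome -> Adherence -> Hospital
  P2: Treatment <- Outcome -> Hospital
Condition 1 (no descendant of Treatment in the set): FAILS — Biomarker is a descendant of Treatment.
Condition 2 (every backdoor path blocked by {Biomarker}):
  P1: open — no interior node is in the conditioning set.
  P2: open — no interior node is in the conditioning set.
{Biomarker} does not satisfy the backdoor criterion.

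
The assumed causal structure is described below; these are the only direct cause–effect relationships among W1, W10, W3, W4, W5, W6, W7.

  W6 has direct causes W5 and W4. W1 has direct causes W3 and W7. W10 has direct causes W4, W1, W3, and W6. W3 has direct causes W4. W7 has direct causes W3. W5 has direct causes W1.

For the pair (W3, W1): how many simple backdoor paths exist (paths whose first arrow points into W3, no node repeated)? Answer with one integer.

4

A backdoor path from W3 to W1 is any simple undirected path whose first edge points into W3 (i.e. leaves W3 via a parent).
Parents of W3: {W4}.
Enumerating:
  P1: W3 <- W4 -> W6 <- W5 <- W1
  P2: W3 <- W4 -> W6 -> W10 <- W1
  P3: W3 <- W4 -> W10 <- W1
  P4: W3 <- W4 -> W10 <- W6 <- W5 <- W1
That exhausts the simple backdoor paths. Count: 4.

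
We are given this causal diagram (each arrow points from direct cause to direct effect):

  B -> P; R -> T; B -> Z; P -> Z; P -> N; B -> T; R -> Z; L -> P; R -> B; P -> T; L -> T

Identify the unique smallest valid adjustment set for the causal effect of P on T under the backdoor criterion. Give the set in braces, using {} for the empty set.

Variables eligible for adjustment (non-descendants of P, excluding P and T): {B, L, R}.
Backdoor paths from P to T:
  P1: P <- B <- R -> T
  P2: P <- B -> Z <- R -> T
  P3: P <- B -> T
  P4: P <- L -> T
The empty set is not sufficient: P1 (P <- B <- R -> T) has no collider blocking it and no conditioned non-collider, so it is open.
Try {B, L}:
  P1: blocked at chain node B ∈ conditioning set.
  P2: blocked at fork node B ∈ conditioning set.
  P3: blocked at fork node B ∈ conditioning set.
  P4: blocked at fork node L ∈ conditioning set.
{B, L} contains no descendant of P and blocks every backdoor path.
Every element of {B, L} is needed (dropping B leaves P1 open; dropping L leaves P4 open), so no proper subset is valid.
Among all size-2 subsets of the eligible variables, only {B, L} blocks every backdoor path, so it is the unique smallest valid adjustment set.

{B, L}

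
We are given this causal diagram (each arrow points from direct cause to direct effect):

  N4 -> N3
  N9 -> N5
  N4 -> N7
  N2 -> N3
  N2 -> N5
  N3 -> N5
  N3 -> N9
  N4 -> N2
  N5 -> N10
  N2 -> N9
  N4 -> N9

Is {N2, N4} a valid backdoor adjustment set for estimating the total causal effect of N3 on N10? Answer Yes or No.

Backdoor paths from N3 to N10 (paths whose first edge points into N3):
  P1: N3 <- N4 -> N2 -> N9 -> N5 -> N10
  P2: N3 <- N4 -> N2 -> N5 -> N10
  P3: N3 <- N4 -> N9 <- N2 -> N5 -> N10
  P4: N3 <- N4 -> N9 -> N5 -> N10
  P5: N3 <- N2 <- N4 -> N9 -> N5 -> N10
  P6: N3 <- N2 -> N9 -> N5 -> N10
  P7: N3 <- N2 -> N5 -> N10
Condition 1 (no descendant of N3 in the set): holds — descendants of N3 are {N10, N5, N9}; none are in {N2, N4}.
Condition 2 (every backdoor path blocked by {N2, N4}):
  P1: blocked at fork node N4 ∈ conditioning set.
  P2: blocked at fork node N4 ∈ conditioning set.
  P3: blocked at fork node N4 ∈ conditioning set.
  P4: blocked at fork node N4 ∈ conditioning set.
  P5: blocked at chain node N2 ∈ conditioning set.
  P6: blocked at fork node N2 ∈ conditioning set.
  P7: blocked at fork node N2 ∈ conditioning set.
{N2, N4} satisfies the backdoor criterion.

Yes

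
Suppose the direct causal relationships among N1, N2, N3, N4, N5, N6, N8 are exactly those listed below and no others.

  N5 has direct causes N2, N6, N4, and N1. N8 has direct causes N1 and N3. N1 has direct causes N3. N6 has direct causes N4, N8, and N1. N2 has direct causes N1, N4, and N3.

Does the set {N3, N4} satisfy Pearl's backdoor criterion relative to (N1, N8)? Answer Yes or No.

Backdoor paths from N1 to N8 (paths whose first edge points into N1):
  P1: N1 <- N3 -> N2 <- N4 -> N6 <- N8
  P2: N1 <- N3 -> N2 <- N4 -> N5 <- N6 <- N8
  P3: N1 <- N3 -> N2 -> N5 <- N4 -> N6 <- N8
  P4: N1 <- N3 -> N2 -> N5 <- N6 <- N8
  P5: N1 <- N3 -> N8
Condition 1 (no descendant of N1 in the set): holds — descendants of N1 are {N2, N5, N6, N8}; none are in {N3, N4}.
Condition 2 (every backdoor path blocked by {N3, N4}):
  P1: blocked at fork node N3 ∈ conditioning set.
  P2: blocked at fork node N3 ∈ conditioning set.
  P3: blocked at fork node N3 ∈ conditioning set.
  P4: blocked at fork node N3 ∈ conditioning set.
  P5: blocked at fork node N3 ∈ conditioning set.
{N3, N4} satisfies the backdoor criterion.

Yes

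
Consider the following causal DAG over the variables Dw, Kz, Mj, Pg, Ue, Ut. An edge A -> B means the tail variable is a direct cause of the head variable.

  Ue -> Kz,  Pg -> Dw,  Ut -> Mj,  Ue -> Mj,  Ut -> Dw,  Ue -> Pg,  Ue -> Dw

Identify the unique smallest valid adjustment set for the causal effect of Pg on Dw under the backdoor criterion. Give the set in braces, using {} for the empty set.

{Ue}

Variables eligible for adjustment (non-descendants of Pg, excluding Pg and Dw): {Kz, Mj, Ue, Ut}.
Backdoor paths from Pg to Dw:
  P1: Pg <- Ue -> Mj <- Ut -> Dw
  P2: Pg <- Ue -> Dw
The empty set is not sufficient: P2 (Pg <- Ue -> Dw) has no collider blocking it and no conditioned non-collider, so it is open.
Try {Ue}:
  P1: blocked at fork node Ue ∈ conditioning set.
  P2: blocked at fork node Ue ∈ conditioning set.
{Ue} contains no descendant of Pg and blocks every backdoor path.
No other singleton works — e.g. {Ut} leaves P2 open — so {Ue} is the unique smallest valid adjustment set.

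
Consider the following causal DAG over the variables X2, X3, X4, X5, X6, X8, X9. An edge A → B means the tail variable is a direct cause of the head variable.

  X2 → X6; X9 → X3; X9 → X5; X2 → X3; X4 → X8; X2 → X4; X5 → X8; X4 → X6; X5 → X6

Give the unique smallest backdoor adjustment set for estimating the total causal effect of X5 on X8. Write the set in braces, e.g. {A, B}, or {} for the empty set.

Variables eligible for adjustment (non-descendants of X5, excluding X5 and X8): {X2, X3, X4, X9}.
Backdoor paths from X5 to X8:
  P1: X5 <- X9 -> X3 <- X2 -> X4 -> X8
  P2: X5 <- X9 -> X3 <- X2 -> X6 <- X4 -> X8
Each backdoor path contains an unconditioned collider, so every path is already blocked with the empty conditioning set:
  P1: blocked at collider X3 (neither it nor any descendant is in the conditioning set).
  P2: blocked at collider X3 (neither it nor any descendant is in the conditioning set).
The empty set is therefore the unique smallest valid set.

{}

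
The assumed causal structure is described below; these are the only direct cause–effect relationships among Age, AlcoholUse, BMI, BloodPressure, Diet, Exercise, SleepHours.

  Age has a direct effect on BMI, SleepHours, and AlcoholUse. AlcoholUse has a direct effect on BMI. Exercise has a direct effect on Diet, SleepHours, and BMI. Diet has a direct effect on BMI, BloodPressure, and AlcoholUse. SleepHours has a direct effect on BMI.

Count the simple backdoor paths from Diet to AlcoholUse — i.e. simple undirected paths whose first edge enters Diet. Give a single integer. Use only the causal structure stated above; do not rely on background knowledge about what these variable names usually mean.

A backdoor path from Diet to AlcoholUse is any simple undirected path whose first edge points into Diet (i.e. leaves Diet via a parent).
Parents of Diet: {Exercise}.
Enumerating:
  P1: Diet <- Exercise -> SleepHours <- Age -> AlcoholUse
  P2: Diet <- Exercise -> SleepHours <- Age -> BMI <- AlcoholUse
  P3: Diet <- Exercise -> SleepHours -> BMI <- Age -> AlcoholUse
  P4: Diet <- Exercise -> SleepHours -> BMI <- AlcoholUse
  P5: Diet <- Exercise -> BMI <- Age -> AlcoholUse
  P6: Diet <- Exercise -> BMI <- SleepHours <- Age -> AlcoholUse
  P7: Diet <- Exercise -> BMI <- AlcoholUse
That exhausts the simple backdoor paths. Count: 7.

7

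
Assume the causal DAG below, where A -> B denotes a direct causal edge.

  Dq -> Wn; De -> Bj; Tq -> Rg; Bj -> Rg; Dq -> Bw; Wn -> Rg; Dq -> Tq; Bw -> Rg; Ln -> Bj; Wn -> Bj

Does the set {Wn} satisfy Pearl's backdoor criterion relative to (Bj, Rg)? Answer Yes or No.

Yes

Backdoor paths from Bj to Rg (paths whose first edge points into Bj):
  P1: Bj <- Wn <- Dq -> Bw -> Rg
  P2: Bj <- Wn <- Dq -> Tq -> Rg
  P3: Bj <- Wn -> Rg
Condition 1 (no descendant of Bj in the set): holds — descendants of Bj are {Rg}; none are in {Wn}.
Condition 2 (every backdoor path blocked by {Wn}):
  P1: blocked at chain node Wn ∈ conditioning set.
  P2: blocked at chain node Wn ∈ conditioning set.
  P3: blocked at fork node Wn ∈ conditioning set.
{Wn} satisfies the backdoor criterion.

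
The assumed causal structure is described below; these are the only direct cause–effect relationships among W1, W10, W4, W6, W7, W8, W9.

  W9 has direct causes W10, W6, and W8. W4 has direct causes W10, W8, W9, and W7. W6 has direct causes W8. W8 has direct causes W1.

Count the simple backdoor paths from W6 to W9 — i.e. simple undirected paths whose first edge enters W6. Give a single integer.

3

A backdoor path from W6 to W9 is any simple undirected path whose first edge points into W6 (i.e. leaves W6 via a parent).
Parents of W6: {W8}.
Enumerating:
  P1: W6 <- W8 -> W9
  P2: W6 <- W8 -> W4 <- W10 -> W9
  P3: W6 <- W8 -> W4 <- W9
That exhausts the simple backdoor paths. Count: 3.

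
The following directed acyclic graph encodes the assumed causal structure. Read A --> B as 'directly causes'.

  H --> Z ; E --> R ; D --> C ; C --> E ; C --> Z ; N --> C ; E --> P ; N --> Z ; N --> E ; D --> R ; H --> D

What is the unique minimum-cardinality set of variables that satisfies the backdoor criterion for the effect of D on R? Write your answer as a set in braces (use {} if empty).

{}

Variables eligible for adjustment (non-descendants of D, excluding D and R): {H, N}.
Backdoor paths from D to R:
  P1: D <- H -> Z <- N -> C -> E -> R
  P2: D <- H -> Z <- N -> E -> R
  P3: D <- H -> Z <- C <- N -> E -> R
  P4: D <- H -> Z <- C -> E -> R
Each backdoor path contains an unconditioned collider, so every path is already blocked with the empty conditioning set:
  P1: blocked at collider Z (neither it nor any descendant is in the conditioning set).
  P2: blocked at collider Z (neither it nor any descendant is in the conditioning set).
  P3: blocked at collider Z (neither it nor any descendant is in the conditioning set).
  P4: blocked at collider Z (neither it nor any descendant is in the conditioning set).
The empty set is therefore the unique smallest valid set.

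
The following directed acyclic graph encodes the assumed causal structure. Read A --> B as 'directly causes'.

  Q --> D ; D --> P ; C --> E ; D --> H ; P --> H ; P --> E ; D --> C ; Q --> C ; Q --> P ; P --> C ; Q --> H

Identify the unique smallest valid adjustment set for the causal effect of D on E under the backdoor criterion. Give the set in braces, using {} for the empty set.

{Q}

Variables eligible for adjustment (non-descendants of D, excluding D and E): {Q}.
Backdoor paths from D to E:
  P1: D <- Q -> P -> C -> E
  P2: D <- Q -> P -> E
  P3: D <- Q -> C <- P -> E
  P4: D <- Q -> C -> E
  P5: D <- Q -> H <- P -> C -> E
  P6: D <- Q -> H <- P -> E
The empty set is not sufficient: P1 (D <- Q -> P -> C -> E) has no collider blocking it and no conditioned non-collider, so it is open.
Try {Q}:
  P1: blocked at fork node Q ∈ conditioning set.
  P2: blocked at fork node Q ∈ conditioning set.
  P3: blocked at fork node Q ∈ conditioning set.
  P4: blocked at fork node Q ∈ conditioning set.
  P5: blocked at fork node Q ∈ conditioning set.
  P6: blocked at fork node Q ∈ conditioning set.
{Q} contains no descendant of D and blocks every backdoor path.
{Q} is the unique smallest valid adjustment set.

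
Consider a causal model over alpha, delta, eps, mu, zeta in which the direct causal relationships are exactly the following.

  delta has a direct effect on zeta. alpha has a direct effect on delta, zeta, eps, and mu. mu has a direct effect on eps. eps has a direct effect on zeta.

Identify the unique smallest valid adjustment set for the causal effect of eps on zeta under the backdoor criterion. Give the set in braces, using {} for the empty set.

{alpha}

Variables eligible for adjustment (non-descendants of eps, excluding eps and zeta): {alpha, delta, mu}.
Backdoor paths from eps to zeta:
  P1: eps <- alpha -> delta -> zeta
  P2: eps <- alpha -> zeta
  P3: eps <- mu <- alpha -> delta -> zeta
  P4: eps <- mu <- alpha -> zeta
The empty set is not sufficient: P1 (eps <- alpha -> delta -> zeta) has no collider blocking it and no conditioned non-collider, so it is open.
Try {alpha}:
  P1: blocked at fork node alpha ∈ conditioning set.
  P2: blocked at fork node alpha ∈ conditioning set.
  P3: blocked at fork node alpha ∈ conditioning set.
  P4: blocked at fork node alpha ∈ conditioning set.
{alpha} contains no descendant of eps and blocks every backdoor path.
No other singleton works — e.g. {delta} leaves P2 open — so {alpha} is the unique smallest valid adjustment set.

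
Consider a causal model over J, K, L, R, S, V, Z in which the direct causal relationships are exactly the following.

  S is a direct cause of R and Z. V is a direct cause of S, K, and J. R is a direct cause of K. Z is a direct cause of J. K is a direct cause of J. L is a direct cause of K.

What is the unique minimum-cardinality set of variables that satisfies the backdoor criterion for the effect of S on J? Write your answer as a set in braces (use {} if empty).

{V}

Variables eligible for adjustment (non-descendants of S, excluding S and J): {L, V}.
Backdoor paths from S to J:
  P1: S <- V -> K -> J
  P2: S <- V -> J
The empty set is not sufficient: P1 (S <- V -> K -> J) has no collider blocking it and no conditioned non-collider, so it is open.
Try {V}:
  P1: blocked at fork node V ∈ conditioning set.
  P2: blocked at fork node V ∈ conditioning set.
{V} contains no descendant of S and blocks every backdoor path.
No other singleton works — e.g. {L} leaves P1 open — so {V} is the unique smallest valid adjustment set.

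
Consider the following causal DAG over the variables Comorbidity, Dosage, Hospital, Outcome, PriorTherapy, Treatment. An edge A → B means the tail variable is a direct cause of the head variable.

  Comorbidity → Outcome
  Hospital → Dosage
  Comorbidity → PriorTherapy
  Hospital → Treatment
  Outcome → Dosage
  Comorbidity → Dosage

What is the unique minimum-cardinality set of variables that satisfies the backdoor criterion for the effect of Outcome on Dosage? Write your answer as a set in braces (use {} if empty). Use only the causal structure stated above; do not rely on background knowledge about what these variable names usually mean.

Variables eligible for adjustment (non-descendants of Outcome, excluding Outcome and Dosage): {Comorbidity, Hospital, PriorTherapy, Treatment}.
Backdoor paths from Outcome to Dosage:
  P1: Outcome <- Comorbidity -> Dosage
The empty set is not sufficient: P1 (Outcome <- Comorbidity -> Dosage) has no collider blocking it and no conditioned non-collider, so it is open.
Try {Comorbidity}:
  P1: blocked at fork node Comorbidity ∈ conditioning set.
{Comorbidity} contains no descendant of Outcome and blocks every backdoor path.
No other singleton works — e.g. {Hospital} leaves P1 open — so {Comorbidity} is the unique smallest valid adjustment set.

{Comorbidity}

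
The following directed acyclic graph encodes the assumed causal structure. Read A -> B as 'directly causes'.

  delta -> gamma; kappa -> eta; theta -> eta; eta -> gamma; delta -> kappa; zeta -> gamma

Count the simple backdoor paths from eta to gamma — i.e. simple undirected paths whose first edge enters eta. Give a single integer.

A backdoor path from eta to gamma is any simple undirected path whose first edge points into eta (i.e. leaves eta via a parent).
Parents of eta: {kappa, theta}.
Enumerating:
  P1: eta <- kappa <- delta -> gamma
That exhausts the simple backdoor paths. Count: 1.

1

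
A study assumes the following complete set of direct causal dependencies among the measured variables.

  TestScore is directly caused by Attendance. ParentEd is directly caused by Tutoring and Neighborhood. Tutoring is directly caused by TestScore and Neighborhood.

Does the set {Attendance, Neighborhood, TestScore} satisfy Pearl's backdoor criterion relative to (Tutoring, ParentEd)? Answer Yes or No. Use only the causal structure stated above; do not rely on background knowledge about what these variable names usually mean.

Yes

Backdoor paths from Tutoring to ParentEd (paths whose first edge points into Tutoring):
  P1: Tutoring <- Neighborhood -> ParentEd
Condition 1 (no descendant of Tutoring in the set): holds — descendants of Tutoring are {ParentEd}; none are in {Attendance, Neighborhood, TestScore}.
Condition 2 (every backdoor path blocked by {Attendance, Neighborhood, TestScore}):
  P1: blocked at fork node Neighborhood ∈ conditioning set.
{Attendance, Neighborhood, TestScore} satisfies the backdoor criterion.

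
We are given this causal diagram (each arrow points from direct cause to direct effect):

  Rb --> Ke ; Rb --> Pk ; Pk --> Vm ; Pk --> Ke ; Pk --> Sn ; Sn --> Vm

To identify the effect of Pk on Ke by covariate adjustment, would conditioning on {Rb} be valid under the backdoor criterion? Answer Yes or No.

Yes

Backdoor paths from Pk to Ke (paths whose first edge points into Pk):
  P1: Pk <- Rb -> Ke
Condition 1 (no descendant of Pk in the set): holds — descendants of Pk are {Ke, Sn, Vm}; none are in {Rb}.
Condition 2 (every backdoor path blocked by {Rb}):
  P1: blocked at fork node Rb ∈ conditioning set.
{Rb} satisfies the backdoor criterion.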